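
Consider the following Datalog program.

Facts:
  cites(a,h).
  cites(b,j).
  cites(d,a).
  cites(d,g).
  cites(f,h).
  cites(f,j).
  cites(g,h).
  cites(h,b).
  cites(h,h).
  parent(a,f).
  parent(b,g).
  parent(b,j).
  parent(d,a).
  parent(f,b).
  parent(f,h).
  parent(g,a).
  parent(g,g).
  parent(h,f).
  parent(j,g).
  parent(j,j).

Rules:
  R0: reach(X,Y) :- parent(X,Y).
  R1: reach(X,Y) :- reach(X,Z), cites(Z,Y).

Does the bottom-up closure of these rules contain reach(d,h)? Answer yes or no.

yes

round 1: derive reach(a,f) via R0 from parent(a,f)
round 1: derive reach(b,g) via R0 from parent(b,g)
round 1: derive reach(b,j) via R0 from parent(b,j)
round 1: derive reach(d,a) via R0 from parent(d,a)
round 1: derive reach(f,b) via R0 from parent(f,b)
round 1: derive reach(f,h) via R0 from parent(f,h)
round 1: derive reach(g,a) via R0 from parent(g,a)
round 1: derive reach(g,g) via R0 from parent(g,g)
round 1: derive reach(h,f) via R0 from parent(h,f)
round 1: derive reach(j,g) via R0 from parent(j,g)
round 1: derive reach(j,j) via R0 from parent(j,j)
round 2: derive reach(a,h) via R1 from reach(a,f), cites(f,h)
round 2: derive reach(a,j) via R1 from reach(a,f), cites(f,j)
round 2: derive reach(b,h) via R1 from reach(b,g), cites(g,h)
round 2: derive reach(d,h) via R1 from reach(d,a), cites(a,h)
round 2: derive reach(f,j) via R1 from reach(f,b), cites(b,j)
round 2: derive reach(g,h) via R1 from reach(g,a), cites(a,h)
round 2: derive reach(h,h) via R1 from reach(h,f), cites(f,h)
round 2: derive reach(h,j) via R1 from reach(h,f), cites(f,j)
round 2: derive reach(j,h) via R1 from reach(j,g), cites(g,h)
round 3: derive reach(a,b) via R1 from reach(a,h), cites(h,b)
round 3: derive reach(b,b) via R1 from reach(b,h), cites(h,b)
round 3: derive reach(d,b) via R1 from reach(d,h), cites(h,b)
round 3: derive reach(g,b) via R1 from reach(g,h), cites(h,b)
round 3: derive reach(h,b) via R1 from reach(h,h), cites(h,b)
round 3: derive reach(j,b) via R1 from reach(j,h), cites(h,b)
round 4: derive reach(d,j) via R1 from reach(d,b), cites(b,j)
round 4: derive reach(g,j) via R1 from reach(g,b), cites(b,j)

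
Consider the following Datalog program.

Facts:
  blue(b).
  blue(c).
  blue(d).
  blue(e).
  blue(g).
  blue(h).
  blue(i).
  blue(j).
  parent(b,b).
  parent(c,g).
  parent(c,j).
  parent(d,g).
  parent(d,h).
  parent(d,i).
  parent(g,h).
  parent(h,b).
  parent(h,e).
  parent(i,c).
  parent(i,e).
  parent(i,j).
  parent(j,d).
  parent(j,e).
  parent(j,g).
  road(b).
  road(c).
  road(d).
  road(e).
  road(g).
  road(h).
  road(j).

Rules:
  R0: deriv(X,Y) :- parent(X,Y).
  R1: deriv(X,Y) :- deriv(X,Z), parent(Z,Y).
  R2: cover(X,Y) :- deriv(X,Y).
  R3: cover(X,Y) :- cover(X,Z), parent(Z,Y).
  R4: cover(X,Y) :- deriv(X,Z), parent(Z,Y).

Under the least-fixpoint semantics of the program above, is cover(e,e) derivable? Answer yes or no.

round 1: derive deriv(b,b) via R0 from parent(b,b)
round 1: derive deriv(c,g) via R0 from parent(c,g)
round 1: derive deriv(c,j) via R0 from parent(c,j)
round 1: derive deriv(d,g) via R0 from parent(d,g)
round 1: derive deriv(d,h) via R0 from parent(d,h)
round 1: derive deriv(d,i) via R0 from parent(d,i)
round 1: derive deriv(g,h) via R0 from parent(g,h)
round 1: derive deriv(h,b) via R0 from parent(h,b)
round 1: derive deriv(h,e) via R0 from parent(h,e)
round 1: derive deriv(i,c) via R0 from parent(i,c)
round 1: derive deriv(i,e) via R0 from parent(i,e)
round 1: derive deriv(i,j) via R0 from parent(i,j)
round 1: derive deriv(j,d) via R0 from parent(j,d)
round 1: derive deriv(j,e) via R0 from parent(j,e)
round 1: derive deriv(j,g) via R0 from parent(j,g)
round 2: derive deriv(c,d) via R1 from deriv(c,j), parent(j,d)
round 2: derive deriv(c,e) via R1 from deriv(c,j), parent(j,e)
round 2: derive deriv(c,h) via R1 from deriv(c,g), parent(g,h)
round 2: derive deriv(d,b) via R1 from deriv(d,h), parent(h,b)
round 2: derive deriv(d,c) via R1 from deriv(d,i), parent(i,c)
round 2: derive deriv(d,e) via R1 from deriv(d,h), parent(h,e)
round 2: derive deriv(d,j) via R1 from deriv(d,i), parent(i,j)
round 2: derive deriv(g,b) via R1 from deriv(g,h), parent(h,b)
round 2: derive deriv(g,e) via R1 from deriv(g,h), parent(h,e)
round 2: derive deriv(i,d) via R1 from deriv(i,j), parent(j,d)
round 2: derive deriv(i,g) via R1 from deriv(i,c), parent(c,g)
round 2: derive deriv(j,h) via R1 from deriv(j,d), parent(d,h)
round 2: derive deriv(j,i) via R1 from deriv(j,d), parent(d,i)
round 2: derive cover(b,b) via R2 from deriv(b,b)
round 2: derive cover(c,g) via R2 from deriv(c,g)
round 2: derive cover(c,j) via R2 from deriv(c,j)
round 2: derive cover(d,g) via R2 from deriv(d,g)
round 2: derive cover(d,h) via R2 from deriv(d,h)
round 2: derive cover(d,i) via R2 from deriv(d,i)
round 2: derive cover(g,h) via R2 from deriv(g,h)
round 2: derive cover(h,b) via R2 from deriv(h,b)
round 2: derive cover(h,e) via R2 from deriv(h,e)
round 2: derive cover(i,c) via R2 from deriv(i,c)
round 2: derive cover(i,e) via R2 from deriv(i,e)
round 2: derive cover(i,j) via R2 from deriv(i,j)
round 2: derive cover(j,d) via R2 from deriv(j,d)
round 2: derive cover(j,e) via R2 from deriv(j,e)
round 2: derive cover(j,g) via R2 from deriv(j,g)
round 2: derive cover(c,d) via R4 from deriv(c,j), parent(j,d)
round 2: derive cover(c,e) via R4 from deriv(c,j), parent(j,e)
round 2: derive cover(c,h) via R4 from deriv(c,g), parent(g,h)
round 2: derive cover(d,b) via R4 from deriv(d,h), parent(h,b)
round 2: derive cover(d,c) via R4 from deriv(d,i), parent(i,c)
round 2: derive cover(d,e) via R4 from deriv(d,h), parent(h,e)
round 2: derive cover(d,j) via R4 from deriv(d,i), parent(i,j)
round 2: derive cover(g,b) via R4 from deriv(g,h), parent(h,b)
round 2: derive cover(g,e) via R4 from deriv(g,h), parent(h,e)
round 2: derive cover(i,d) via R4 from deriv(i,j), parent(j,d)
round 2: derive cover(i,g) via R4 from deriv(i,c), parent(c,g)
round 2: derive cover(j,h) via R4 from deriv(j,d), parent(d,h)
round 2: derive cover(j,i) via R4 from deriv(j,d), parent(d,i)
round 3: derive deriv(c,b) via R1 from deriv(c,h), parent(h,b)
round 3: derive deriv(c,i) via R1 from deriv(c,d), parent(d,i)
round 3: derive deriv(d,d) via R1 from deriv(d,j), parent(j,d)
round 3: derive deriv(i,h) via R1 from deriv(i,d), parent(d,h)
round 3: derive deriv(i,i) via R1 from deriv(i,d), parent(d,i)
round 3: derive deriv(j,b) via R1 from deriv(j,h), parent(h,b)
round 3: derive deriv(j,c) via R1 from deriv(j,i), parent(i,c)
round 3: derive deriv(j,j) via R1 from deriv(j,i), parent(i,j)
round 3: derive cover(c,b) via R3 from cover(c,h), parent(h,b)
round 3: derive cover(c,i) via R3 from cover(c,d), parent(d,i)
round 3: derive cover(d,d) via R3 from cover(d,j), parent(j,d)
round 3: derive cover(i,h) via R3 from cover(i,d), parent(d,h)
round 3: derive cover(i,i) via R3 from cover(i,d), parent(d,i)
round 3: derive cover(j,b) via R3 from cover(j,h), parent(h,b)
round 3: derive cover(j,c) via R3 from cover(j,i), parent(i,c)
round 3: derive cover(j,j) via R3 from cover(j,i), parent(i,j)
round 4: derive deriv(c,c) via R1 from deriv(c,i), parent(i,c)
round 4: derive deriv(i,b) via R1 from deriv(i,h), parent(h,b)
round 4: derive cover(c,c) via R3 from cover(c,i), parent(i,c)
round 4: derive cover(i,b) via R3 from cover(i,h), parent(h,b)

no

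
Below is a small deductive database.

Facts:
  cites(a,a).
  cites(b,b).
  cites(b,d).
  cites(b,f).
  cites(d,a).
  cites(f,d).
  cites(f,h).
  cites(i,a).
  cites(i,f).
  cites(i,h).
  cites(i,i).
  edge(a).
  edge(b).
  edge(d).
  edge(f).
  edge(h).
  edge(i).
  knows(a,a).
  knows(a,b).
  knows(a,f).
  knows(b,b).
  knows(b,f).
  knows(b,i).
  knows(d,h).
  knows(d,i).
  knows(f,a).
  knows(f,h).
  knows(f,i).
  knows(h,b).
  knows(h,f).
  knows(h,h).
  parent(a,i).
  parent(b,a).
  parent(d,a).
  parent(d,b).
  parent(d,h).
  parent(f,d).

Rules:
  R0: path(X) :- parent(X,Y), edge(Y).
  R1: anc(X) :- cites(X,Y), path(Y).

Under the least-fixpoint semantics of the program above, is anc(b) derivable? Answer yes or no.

round 1: derive path(a) via R0 from parent(a,i), edge(i)
round 1: derive path(b) via R0 from parent(b,a), edge(a)
round 1: derive path(d) via R0 from parent(d,a), edge(a)
round 1: derive path(f) via R0 from parent(f,d), edge(d)
round 2: derive anc(a) via R1 from cites(a,a), path(a)
round 2: derive anc(b) via R1 from cites(b,b), path(b)
round 2: derive anc(d) via R1 from cites(d,a), path(a)
round 2: derive anc(f) via R1 from cites(f,d), path(d)
round 2: derive anc(i) via R1 from cites(i,a), path(a)

yes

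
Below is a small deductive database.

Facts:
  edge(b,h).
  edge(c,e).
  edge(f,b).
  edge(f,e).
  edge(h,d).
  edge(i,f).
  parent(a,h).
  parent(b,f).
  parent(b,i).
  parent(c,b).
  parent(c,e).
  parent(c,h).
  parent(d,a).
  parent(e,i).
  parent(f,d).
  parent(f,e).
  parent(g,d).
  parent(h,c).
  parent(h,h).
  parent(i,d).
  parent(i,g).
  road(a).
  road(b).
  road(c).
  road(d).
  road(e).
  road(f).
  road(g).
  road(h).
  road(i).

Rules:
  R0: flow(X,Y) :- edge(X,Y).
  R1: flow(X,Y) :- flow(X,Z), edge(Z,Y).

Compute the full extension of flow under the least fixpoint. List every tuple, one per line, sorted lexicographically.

round 1: derive flow(b,h) via R0 from edge(b,h)
round 1: derive flow(c,e) via R0 from edge(c,e)
round 1: derive flow(f,b) via R0 from edge(f,b)
round 1: derive flow(f,e) via R0 from edge(f,e)
round 1: derive flow(h,d) via R0 from edge(h,d)
round 1: derive flow(i,f) via R0 from edge(i,f)
round 2: derive flow(b,d) via R1 from flow(b,h), edge(h,d)
round 2: derive flow(f,h) via R1 from flow(f,b), edge(b,h)
round 2: derive flow(i,b) via R1 from flow(i,f), edge(f,b)
round 2: derive flow(i,e) via R1 from flow(i,f), edge(f,e)
round 3: derive flow(f,d) via R1 from flow(f,h), edge(h,d)
round 3: derive flow(i,h) via R1 from flow(i,b), edge(b,h)
round 4: derive flow(i,d) via R1 from flow(i,h), edge(h,d)

flow(b,d)
flow(b,h)
flow(c,e)
flow(f,b)
flow(f,d)
flow(f,e)
flow(f,h)
flow(h,d)
flow(i,b)
flow(i,d)
flow(i,e)
flow(i,f)
flow(i,h)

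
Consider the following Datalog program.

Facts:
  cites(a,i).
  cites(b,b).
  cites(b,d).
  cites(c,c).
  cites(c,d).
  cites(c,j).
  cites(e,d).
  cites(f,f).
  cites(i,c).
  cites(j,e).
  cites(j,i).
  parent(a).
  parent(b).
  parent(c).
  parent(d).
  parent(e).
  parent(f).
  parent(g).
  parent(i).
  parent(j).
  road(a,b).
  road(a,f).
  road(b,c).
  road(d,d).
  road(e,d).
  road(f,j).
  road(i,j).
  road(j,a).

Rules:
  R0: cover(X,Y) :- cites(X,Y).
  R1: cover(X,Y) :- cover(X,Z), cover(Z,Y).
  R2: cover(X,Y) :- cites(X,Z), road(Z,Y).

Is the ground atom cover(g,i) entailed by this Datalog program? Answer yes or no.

round 1: derive cover(a,i) via R0 from cites(a,i)
round 1: derive cover(b,b) via R0 from cites(b,b)
round 1: derive cover(b,d) via R0 from cites(b,d)
round 1: derive cover(c,c) via R0 from cites(c,c)
round 1: derive cover(c,d) via R0 from cites(c,d)
round 1: derive cover(c,j) via R0 from cites(c,j)
round 1: derive cover(e,d) via R0 from cites(e,d)
round 1: derive cover(f,f) via R0 from cites(f,f)
round 1: derive cover(i,c) via R0 from cites(i,c)
round 1: derive cover(j,e) via R0 from cites(j,e)
round 1: derive cover(j,i) via R0 from cites(j,i)
round 1: derive cover(a,j) via R2 from cites(a,i), road(i,j)
round 1: derive cover(b,c) via R2 from cites(b,b), road(b,c)
round 1: derive cover(c,a) via R2 from cites(c,j), road(j,a)
round 1: derive cover(f,j) via R2 from cites(f,f), road(f,j)
round 1: derive cover(j,d) via R2 from cites(j,e), road(e,d)
round 1: derive cover(j,j) via R2 from cites(j,i), road(i,j)
round 2: derive cover(a,c) via R1 from cover(a,i), cover(i,c)
round 2: derive cover(a,d) via R1 from cover(a,j), cover(j,d)
round 2: derive cover(a,e) via R1 from cover(a,j), cover(j,e)
round 2: derive cover(b,a) via R1 from cover(b,c), cover(c,a)
round 2: derive cover(b,j) via R1 from cover(b,c), cover(c,j)
round 2: derive cover(c,e) via R1 from cover(c,j), cover(j,e)
round 2: derive cover(c,i) via R1 from cover(c,a), cover(a,i)
round 2: derive cover(f,d) via R1 from cover(f,j), cover(j,d)
round 2: derive cover(f,e) via R1 from cover(f,j), cover(j,e)
round 2: derive cover(f,i) via R1 from cover(f,j), cover(j,i)
round 2: derive cover(i,a) via R1 from cover(i,c), cover(c,a)
round 2: derive cover(i,d) via R1 from cover(i,c), cover(c,d)
round 2: derive cover(i,j) via R1 from cover(i,c), cover(c,j)
round 2: derive cover(j,c) via R1 from cover(j,i), cover(i,c)
round 3: derive cover(a,a) via R1 from cover(a,c), cover(c,a)
round 3: derive cover(b,e) via R1 from cover(b,a), cover(a,e)
round 3: derive cover(b,i) via R1 from cover(b,a), cover(a,i)
round 3: derive cover(f,a) via R1 from cover(f,i), cover(i,a)
round 3: derive cover(f,c) via R1 from cover(f,i), cover(i,c)
round 3: derive cover(i,e) via R1 from cover(i,a), cover(a,e)
round 3: derive cover(i,i) via R1 from cover(i,a), cover(a,i)
round 3: derive cover(j,a) via R1 from cover(j,c), cover(c,a)

no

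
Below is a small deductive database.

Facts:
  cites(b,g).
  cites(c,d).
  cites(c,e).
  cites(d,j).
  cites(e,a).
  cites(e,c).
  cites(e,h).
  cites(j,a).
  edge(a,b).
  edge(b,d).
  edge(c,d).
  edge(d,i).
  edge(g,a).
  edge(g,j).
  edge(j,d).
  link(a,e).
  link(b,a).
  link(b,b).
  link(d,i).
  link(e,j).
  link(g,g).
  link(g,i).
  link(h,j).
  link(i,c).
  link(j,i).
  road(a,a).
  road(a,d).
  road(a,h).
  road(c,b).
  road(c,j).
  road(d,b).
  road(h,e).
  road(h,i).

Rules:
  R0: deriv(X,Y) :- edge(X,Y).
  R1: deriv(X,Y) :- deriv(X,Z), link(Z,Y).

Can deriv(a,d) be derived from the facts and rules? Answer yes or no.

round 1: derive deriv(a,b) via R0 from edge(a,b)
round 1: derive deriv(b,d) via R0 from edge(b,d)
round 1: derive deriv(c,d) via R0 from edge(c,d)
round 1: derive deriv(d,i) via R0 from edge(d,i)
round 1: derive deriv(g,a) via R0 from edge(g,a)
round 1: derive deriv(g,j) via R0 from edge(g,j)
round 1: derive deriv(j,d) via R0 from edge(j,d)
round 2: derive deriv(a,a) via R1 from deriv(a,b), link(b,a)
round 2: derive deriv(b,i) via R1 from deriv(b,d), link(d,i)
round 2: derive deriv(c,i) via R1 from deriv(c,d), link(d,i)
round 2: derive deriv(d,c) via R1 from deriv(d,i), link(i,c)
round 2: derive deriv(g,e) via R1 from deriv(g,a), link(a,e)
round 2: derive deriv(g,i) via R1 from deriv(g,j), link(j,i)
round 2: derive deriv(j,i) via R1 from deriv(j,d), link(d,i)
round 3: derive deriv(a,e) via R1 from deriv(a,a), link(a,e)
round 3: derive deriv(b,c) via R1 from deriv(b,i), link(i,c)
round 3: derive deriv(c,c) via R1 from deriv(c,i), link(i,c)
round 3: derive deriv(g,c) via R1 from deriv(g,i), link(i,c)
round 3: derive deriv(j,c) via R1 from deriv(j,i), link(i,c)
round 4: derive deriv(a,j) via R1 from deriv(a,e), link(e,j)
round 5: derive deriv(a,i) via R1 from deriv(a,j), link(j,i)
round 6: derive deriv(a,c) via R1 from deriv(a,i), link(i,c)

no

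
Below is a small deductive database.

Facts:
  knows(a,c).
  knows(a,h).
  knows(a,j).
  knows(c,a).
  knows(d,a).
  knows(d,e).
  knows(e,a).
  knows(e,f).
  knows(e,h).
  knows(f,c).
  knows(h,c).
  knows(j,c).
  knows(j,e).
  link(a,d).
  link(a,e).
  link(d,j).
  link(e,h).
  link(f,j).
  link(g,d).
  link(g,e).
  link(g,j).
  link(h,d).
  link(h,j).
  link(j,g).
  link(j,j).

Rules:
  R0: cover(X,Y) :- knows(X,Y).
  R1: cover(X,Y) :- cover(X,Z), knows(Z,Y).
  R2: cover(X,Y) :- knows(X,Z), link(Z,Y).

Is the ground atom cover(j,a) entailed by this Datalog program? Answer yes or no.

yes

round 1: derive cover(a,c) via R0 from knows(a,c)
round 1: derive cover(a,h) via R0 from knows(a,h)
round 1: derive cover(a,j) via R0 from knows(a,j)
round 1: derive cover(c,a) via R0 from knows(c,a)
round 1: derive cover(d,a) via R0 from knows(d,a)
round 1: derive cover(d,e) via R0 from knows(d,e)
round 1: derive cover(e,a) via R0 from knows(e,a)
round 1: derive cover(e,f) via R0 from knows(e,f)
round 1: derive cover(e,h) via R0 from knows(e,h)
round 1: derive cover(f,c) via R0 from knows(f,c)
round 1: derive cover(h,c) via R0 from knows(h,c)
round 1: derive cover(j,c) via R0 from knows(j,c)
round 1: derive cover(j,e) via R0 from knows(j,e)
round 1: derive cover(a,d) via R2 from knows(a,h), link(h,d)
round 1: derive cover(a,g) via R2 from knows(a,j), link(j,g)
round 1: derive cover(c,d) via R2 from knows(c,a), link(a,d)
round 1: derive cover(c,e) via R2 from knows(c,a), link(a,e)
round 1: derive cover(d,d) via R2 from knows(d,a), link(a,d)
round 1: derive cover(d,h) via R2 from knows(d,e), link(e,h)
round 1: derive cover(e,d) via R2 from knows(e,a), link(a,d)
round 1: derive cover(e,e) via R2 from knows(e,a), link(a,e)
round 1: derive cover(e,j) via R2 from knows(e,f), link(f,j)
round 1: derive cover(j,h) via R2 from knows(j,e), link(e,h)
round 2: derive cover(a,a) via R1 from cover(a,c), knows(c,a)
round 2: derive cover(a,e) via R1 from cover(a,d), knows(d,e)
round 2: derive cover(c,c) via R1 from cover(c,a), knows(a,c)
round 2: derive cover(c,f) via R1 from cover(c,e), knows(e,f)
round 2: derive cover(c,h) via R1 from cover(c,a), knows(a,h)
round 2: derive cover(c,j) via R1 from cover(c,a), knows(a,j)
round 2: derive cover(d,c) via R1 from cover(d,a), knows(a,c)
round 2: derive cover(d,f) via R1 from cover(d,e), knows(e,f)
round 2: derive cover(d,j) via R1 from cover(d,a), knows(a,j)
round 2: derive cover(e,c) via R1 from cover(e,a), knows(a,c)
round 2: derive cover(f,a) via R1 from cover(f,c), knows(c,a)
round 2: derive cover(h,a) via R1 from cover(h,c), knows(c,a)
round 2: derive cover(j,a) via R1 from cover(j,c), knows(c,a)
round 2: derive cover(j,f) via R1 from cover(j,e), knows(e,f)
round 3: derive cover(a,f) via R1 from cover(a,e), knows(e,f)
round 3: derive cover(f,h) via R1 from cover(f,a), knows(a,h)
round 3: derive cover(f,j) via R1 from cover(f,a), knows(a,j)
round 3: derive cover(h,h) via R1 from cover(h,a), knows(a,h)
round 3: derive cover(h,j) via R1 from cover(h,a), knows(a,j)
round 3: derive cover(j,j) via R1 from cover(j,a), knows(a,j)
round 4: derive cover(f,e) via R1 from cover(f,j), knows(j,e)
round 4: derive cover(h,e) via R1 from cover(h,j), knows(j,e)
round 5: derive cover(f,f) via R1 from cover(f,e), knows(e,f)
round 5: derive cover(h,f) via R1 from cover(h,e), knows(e,f)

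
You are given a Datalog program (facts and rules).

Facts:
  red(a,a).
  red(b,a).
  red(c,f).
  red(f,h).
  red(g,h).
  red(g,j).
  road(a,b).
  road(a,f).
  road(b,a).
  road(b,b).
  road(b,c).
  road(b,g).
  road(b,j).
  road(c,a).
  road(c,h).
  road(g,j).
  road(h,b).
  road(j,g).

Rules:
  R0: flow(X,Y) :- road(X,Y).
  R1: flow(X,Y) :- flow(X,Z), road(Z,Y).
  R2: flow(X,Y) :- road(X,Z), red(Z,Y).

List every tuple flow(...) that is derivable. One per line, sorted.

round 1: derive flow(a,b) via R0 from road(a,b)
round 1: derive flow(a,f) via R0 from road(a,f)
round 1: derive flow(b,a) via R0 from road(b,a)
round 1: derive flow(b,b) via R0 from road(b,b)
round 1: derive flow(b,c) via R0 from road(b,c)
round 1: derive flow(b,g) via R0 from road(b,g)
round 1: derive flow(b,j) via R0 from road(b,j)
round 1: derive flow(c,a) via R0 from road(c,a)
round 1: derive flow(c,h) via R0 from road(c,h)
round 1: derive flow(g,j) via R0 from road(g,j)
round 1: derive flow(h,b) via R0 from road(h,b)
round 1: derive flow(j,g) via R0 from road(j,g)
round 1: derive flow(a,a) via R2 from road(a,b), red(b,a)
round 1: derive flow(a,h) via R2 from road(a,f), red(f,h)
round 1: derive flow(b,f) via R2 from road(b,c), red(c,f)
round 1: derive flow(b,h) via R2 from road(b,g), red(g,h)
round 1: derive flow(h,a) via R2 from road(h,b), red(b,a)
round 1: derive flow(j,h) via R2 from road(j,g), red(g,h)
round 1: derive flow(j,j) via R2 from road(j,g), red(g,j)
round 2: derive flow(a,c) via R1 from flow(a,b), road(b,c)
round 2: derive flow(a,g) via R1 from flow(a,b), road(b,g)
round 2: derive flow(a,j) via R1 from flow(a,b), road(b,j)
round 2: derive flow(c,b) via R1 from flow(c,a), road(a,b)
round 2: derive flow(c,f) via R1 from flow(c,a), road(a,f)
round 2: derive flow(g,g) via R1 from flow(g,j), road(j,g)
round 2: derive flow(h,c) via R1 from flow(h,b), road(b,c)
round 2: derive flow(h,f) via R1 from flow(h,a), road(a,f)
round 2: derive flow(h,g) via R1 from flow(h,b), road(b,g)
round 2: derive flow(h,j) via R1 from flow(h,b), road(b,j)
round 2: derive flow(j,b) via R1 from flow(j,h), road(h,b)
round 3: derive flow(c,c) via R1 from flow(c,b), road(b,c)
round 3: derive flow(c,g) via R1 from flow(c,b), road(b,g)
round 3: derive flow(c,j) via R1 from flow(c,b), road(b,j)
round 3: derive flow(h,h) via R1 from flow(h,c), road(c,h)
round 3: derive flow(j,a) via R1 from flow(j,b), road(b,a)
round 3: derive flow(j,c) via R1 from flow(j,b), road(b,c)
round 4: derive flow(j,f) via R1 from flow(j,a), road(a,f)

flow(a,a)
flow(a,b)
flow(a,c)
flow(a,f)
flow(a,g)
flow(a,h)
flow(a,j)
flow(b,a)
flow(b,b)
flow(b,c)
flow(b,f)
flow(b,g)
flow(b,h)
flow(b,j)
flow(c,a)
flow(c,b)
flow(c,c)
flow(c,f)
flow(c,g)
flow(c,h)
flow(c,j)
flow(g,g)
flow(g,j)
flow(h,a)
flow(h,b)
flow(h,c)
flow(h,f)
flow(h,g)
flow(h,h)
flow(h,j)
flow(j,a)
flow(j,b)
flow(j,c)
flow(j,f)
flow(j,g)
flow(j,h)
flow(j,j)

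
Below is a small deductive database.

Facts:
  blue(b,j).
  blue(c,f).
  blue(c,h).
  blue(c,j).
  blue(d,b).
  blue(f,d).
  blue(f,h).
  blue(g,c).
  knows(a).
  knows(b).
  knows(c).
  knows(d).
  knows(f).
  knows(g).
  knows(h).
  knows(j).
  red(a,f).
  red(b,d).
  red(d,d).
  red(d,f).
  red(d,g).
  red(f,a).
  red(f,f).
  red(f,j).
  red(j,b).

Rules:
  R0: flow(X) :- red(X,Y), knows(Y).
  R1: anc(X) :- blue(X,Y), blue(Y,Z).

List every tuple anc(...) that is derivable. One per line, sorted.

anc(c)
anc(d)
anc(f)
anc(g)

round 1: derive anc(c) via R1 from blue(c,f), blue(f,d)
round 1: derive anc(d) via R1 from blue(d,b), blue(b,j)
round 1: derive anc(f) via R1 from blue(f,d), blue(d,b)
round 1: derive anc(g) via R1 from blue(g,c), blue(c,f)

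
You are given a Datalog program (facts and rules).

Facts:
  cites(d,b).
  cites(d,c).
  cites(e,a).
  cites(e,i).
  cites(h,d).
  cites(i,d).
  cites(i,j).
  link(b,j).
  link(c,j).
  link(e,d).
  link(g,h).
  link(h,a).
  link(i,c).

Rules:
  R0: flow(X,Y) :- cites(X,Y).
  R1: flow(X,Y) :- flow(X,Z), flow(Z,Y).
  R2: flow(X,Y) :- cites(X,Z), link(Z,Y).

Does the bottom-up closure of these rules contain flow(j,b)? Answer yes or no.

no

round 1: derive flow(d,b) via R0 from cites(d,b)
round 1: derive flow(d,c) via R0 from cites(d,c)
round 1: derive flow(e,a) via R0 from cites(e,a)
round 1: derive flow(e,i) via R0 from cites(e,i)
round 1: derive flow(h,d) via R0 from cites(h,d)
round 1: derive flow(i,d) via R0 from cites(i,d)
round 1: derive flow(i,j) via R0 from cites(i,j)
round 1: derive flow(d,j) via R2 from cites(d,b), link(b,j)
round 1: derive flow(e,c) via R2 from cites(e,i), link(i,c)
round 2: derive flow(e,d) via R1 from flow(e,i), flow(i,d)
round 2: derive flow(e,j) via R1 from flow(e,i), flow(i,j)
round 2: derive flow(h,b) via R1 from flow(h,d), flow(d,b)
round 2: derive flow(h,c) via R1 from flow(h,d), flow(d,c)
round 2: derive flow(h,j) via R1 from flow(h,d), flow(d,j)
round 2: derive flow(i,b) via R1 from flow(i,d), flow(d,b)
round 2: derive flow(i,c) via R1 from flow(i,d), flow(d,c)
round 3: derive flow(e,b) via R1 from flow(e,d), flow(d,b)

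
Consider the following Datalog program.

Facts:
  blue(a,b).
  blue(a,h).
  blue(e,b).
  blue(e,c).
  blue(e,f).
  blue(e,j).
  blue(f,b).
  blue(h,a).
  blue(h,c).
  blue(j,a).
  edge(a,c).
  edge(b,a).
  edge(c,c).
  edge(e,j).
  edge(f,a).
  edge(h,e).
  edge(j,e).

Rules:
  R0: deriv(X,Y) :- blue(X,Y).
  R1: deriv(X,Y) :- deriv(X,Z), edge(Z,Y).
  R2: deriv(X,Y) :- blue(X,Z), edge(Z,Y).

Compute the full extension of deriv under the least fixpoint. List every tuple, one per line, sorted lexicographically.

deriv(a,a)
deriv(a,b)
deriv(a,c)
deriv(a,e)
deriv(a,h)
deriv(a,j)
deriv(e,a)
deriv(e,b)
deriv(e,c)
deriv(e,e)
deriv(e,f)
deriv(e,j)
deriv(f,a)
deriv(f,b)
deriv(f,c)
deriv(h,a)
deriv(h,c)
deriv(j,a)
deriv(j,c)

round 1: derive deriv(a,b) via R0 from blue(a,b)
round 1: derive deriv(a,h) via R0 from blue(a,h)
round 1: derive deriv(e,b) via R0 from blue(e,b)
round 1: derive deriv(e,c) via R0 from blue(e,c)
round 1: derive deriv(e,f) via R0 from blue(e,f)
round 1: derive deriv(e,j) via R0 from blue(e,j)
round 1: derive deriv(f,b) via R0 from blue(f,b)
round 1: derive deriv(h,a) via R0 from blue(h,a)
round 1: derive deriv(h,c) via R0 from blue(h,c)
round 1: derive deriv(j,a) via R0 from blue(j,a)
round 1: derive deriv(a,a) via R2 from blue(a,b), edge(b,a)
round 1: derive deriv(a,e) via R2 from blue(a,h), edge(h,e)
round 1: derive deriv(e,a) via R2 from blue(e,b), edge(b,a)
round 1: derive deriv(e,e) via R2 from blue(e,j), edge(j,e)
round 1: derive deriv(f,a) via R2 from blue(f,b), edge(b,a)
round 1: derive deriv(j,c) via R2 from blue(j,a), edge(a,c)
round 2: derive deriv(a,c) via R1 from deriv(a,a), edge(a,c)
round 2: derive deriv(a,j) via R1 from deriv(a,e), edge(e,j)
round 2: derive deriv(f,c) via R1 from deriv(f,a), edge(a,c)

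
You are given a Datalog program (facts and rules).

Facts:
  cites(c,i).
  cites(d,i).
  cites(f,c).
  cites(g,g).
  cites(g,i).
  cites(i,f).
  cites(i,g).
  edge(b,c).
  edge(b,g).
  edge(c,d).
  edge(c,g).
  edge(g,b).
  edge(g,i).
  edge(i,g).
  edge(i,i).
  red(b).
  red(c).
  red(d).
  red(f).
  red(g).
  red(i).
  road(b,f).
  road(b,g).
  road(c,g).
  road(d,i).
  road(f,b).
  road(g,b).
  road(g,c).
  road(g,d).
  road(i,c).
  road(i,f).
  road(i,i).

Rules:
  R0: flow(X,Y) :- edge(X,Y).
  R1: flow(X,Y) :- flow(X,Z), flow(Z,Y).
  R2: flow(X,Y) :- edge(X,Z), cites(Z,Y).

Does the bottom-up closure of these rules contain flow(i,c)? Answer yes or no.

round 1: derive flow(b,c) via R0 from edge(b,c)
round 1: derive flow(b,g) via R0 from edge(b,g)
round 1: derive flow(c,d) via R0 from edge(c,d)
round 1: derive flow(c,g) via R0 from edge(c,g)
round 1: derive flow(g,b) via R0 from edge(g,b)
round 1: derive flow(g,i) via R0 from edge(g,i)
round 1: derive flow(i,g) via R0 from edge(i,g)
round 1: derive flow(i,i) via R0 from edge(i,i)
round 1: derive flow(b,i) via R2 from edge(b,c), cites(c,i)
round 1: derive flow(c,i) via R2 from edge(c,d), cites(d,i)
round 1: derive flow(g,f) via R2 from edge(g,i), cites(i,f)
round 1: derive flow(g,g) via R2 from edge(g,i), cites(i,g)
round 1: derive flow(i,f) via R2 from edge(i,i), cites(i,f)
round 2: derive flow(b,b) via R1 from flow(b,g), flow(g,b)
round 2: derive flow(b,d) via R1 from flow(b,c), flow(c,d)
round 2: derive flow(b,f) via R1 from flow(b,g), flow(g,f)
round 2: derive flow(c,b) via R1 from flow(c,g), flow(g,b)
round 2: derive flow(c,f) via R1 from flow(c,g), flow(g,f)
round 2: derive flow(g,c) via R1 from flow(g,b), flow(b,c)
round 2: derive flow(i,b) via R1 from flow(i,g), flow(g,b)
round 3: derive flow(c,c) via R1 from flow(c,b), flow(b,c)
round 3: derive flow(g,d) via R1 from flow(g,b), flow(b,d)
round 3: derive flow(i,c) via R1 from flow(i,b), flow(b,c)
round 3: derive flow(i,d) via R1 from flow(i,b), flow(b,d)

yes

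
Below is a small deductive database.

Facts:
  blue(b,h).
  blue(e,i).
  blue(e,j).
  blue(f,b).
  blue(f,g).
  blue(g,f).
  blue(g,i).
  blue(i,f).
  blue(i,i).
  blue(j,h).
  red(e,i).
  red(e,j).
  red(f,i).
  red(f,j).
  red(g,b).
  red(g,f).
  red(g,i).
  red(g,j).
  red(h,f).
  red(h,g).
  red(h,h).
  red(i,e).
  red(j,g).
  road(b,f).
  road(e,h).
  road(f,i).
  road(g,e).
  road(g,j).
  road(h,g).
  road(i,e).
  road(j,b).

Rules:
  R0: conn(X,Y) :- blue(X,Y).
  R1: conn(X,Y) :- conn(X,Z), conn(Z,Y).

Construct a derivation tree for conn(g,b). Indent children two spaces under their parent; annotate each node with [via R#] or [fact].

round 1: derive conn(b,h) via R0 from blue(b,h)
round 1: derive conn(e,i) via R0 from blue(e,i)
round 1: derive conn(e,j) via R0 from blue(e,j)
round 1: derive conn(f,b) via R0 from blue(f,b)
round 1: derive conn(f,g) via R0 from blue(f,g)
round 1: derive conn(g,f) via R0 from blue(g,f)
round 1: derive conn(g,i) via R0 from blue(g,i)
round 1: derive conn(i,f) via R0 from blue(i,f)
round 1: derive conn(i,i) via R0 from blue(i,i)
round 1: derive conn(j,h) via R0 from blue(j,h)
round 2: derive conn(e,f) via R1 from conn(e,i), conn(i,f)
round 2: derive conn(e,h) via R1 from conn(e,j), conn(j,h)
round 2: derive conn(f,f) via R1 from conn(f,g), conn(g,f)
round 2: derive conn(f,h) via R1 from conn(f,b), conn(b,h)
round 2: derive conn(f,i) via R1 from conn(f,g), conn(g,i)
round 2: derive conn(g,b) via R1 from conn(g,f), conn(f,b)
round 2: derive conn(g,g) via R1 from conn(g,f), conn(f,g)
round 2: derive conn(i,b) via R1 from conn(i,f), conn(f,b)
round 2: derive conn(i,g) via R1 from conn(i,f), conn(f,g)
round 3: derive conn(e,b) via R1 from conn(e,f), conn(f,b)
round 3: derive conn(e,g) via R1 from conn(e,f), conn(f,g)
round 3: derive conn(g,h) via R1 from conn(g,b), conn(b,h)
round 3: derive conn(i,h) via R1 from conn(i,b), conn(b,h)

conn(g,b)  [via R1]
  conn(g,f)  [via R0]
    blue(g,f)  [fact]
  conn(f,b)  [via R0]
    blue(f,b)  [fact]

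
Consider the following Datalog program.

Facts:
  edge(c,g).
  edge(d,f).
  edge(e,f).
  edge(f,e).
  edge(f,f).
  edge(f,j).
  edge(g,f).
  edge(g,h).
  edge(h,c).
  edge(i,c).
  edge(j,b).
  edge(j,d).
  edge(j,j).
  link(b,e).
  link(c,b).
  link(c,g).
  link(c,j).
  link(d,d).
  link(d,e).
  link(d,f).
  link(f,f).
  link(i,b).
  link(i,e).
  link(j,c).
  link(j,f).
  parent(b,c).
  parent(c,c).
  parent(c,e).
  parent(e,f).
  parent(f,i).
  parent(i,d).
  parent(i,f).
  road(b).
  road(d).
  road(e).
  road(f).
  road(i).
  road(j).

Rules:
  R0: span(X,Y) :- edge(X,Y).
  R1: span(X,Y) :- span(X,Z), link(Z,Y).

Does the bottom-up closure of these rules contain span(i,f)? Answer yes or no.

round 1: derive span(c,g) via R0 from edge(c,g)
round 1: derive span(d,f) via R0 from edge(d,f)
round 1: derive span(e,f) via R0 from edge(e,f)
round 1: derive span(f,e) via R0 from edge(f,e)
round 1: derive span(f,f) via R0 from edge(f,f)
round 1: derive span(f,j) via R0 from edge(f,j)
round 1: derive span(g,f) via R0 from edge(g,f)
round 1: derive span(g,h) via R0 from edge(g,h)
round 1: derive span(h,c) via R0 from edge(h,c)
round 1: derive span(i,c) via R0 from edge(i,c)
round 1: derive span(j,b) via R0 from edge(j,b)
round 1: derive span(j,d) via R0 from edge(j,d)
round 1: derive span(j,j) via R0 from edge(j,j)
round 2: derive span(f,c) via R1 from span(f,j), link(j,c)
round 2: derive span(h,b) via R1 from span(h,c), link(c,b)
round 2: derive span(h,g) via R1 from span(h,c), link(c,g)
round 2: derive span(h,j) via R1 from span(h,c), link(c,j)
round 2: derive span(i,b) via R1 from span(i,c), link(c,b)
round 2: derive span(i,g) via R1 from span(i,c), link(c,g)
round 2: derive span(i,j) via R1 from span(i,c), link(c,j)
round 2: derive span(j,c) via R1 from span(j,j), link(j,c)
round 2: derive span(j,e) via R1 from span(j,b), link(b,e)
round 2: derive span(j,f) via R1 from span(j,d), link(d,f)
round 3: derive span(f,b) via R1 from span(f,c), link(c,b)
round 3: derive span(f,g) via R1 from span(f,c), link(c,g)
round 3: derive span(h,e) via R1 from span(h,b), link(b,e)
round 3: derive span(h,f) via R1 from span(h,j), link(j,f)
round 3: derive span(i,e) via R1 from span(i,b), link(b,e)
round 3: derive span(i,f) via R1 from span(i,j), link(j,f)
round 3: derive span(j,g) via R1 from span(j,c), link(c,g)

yes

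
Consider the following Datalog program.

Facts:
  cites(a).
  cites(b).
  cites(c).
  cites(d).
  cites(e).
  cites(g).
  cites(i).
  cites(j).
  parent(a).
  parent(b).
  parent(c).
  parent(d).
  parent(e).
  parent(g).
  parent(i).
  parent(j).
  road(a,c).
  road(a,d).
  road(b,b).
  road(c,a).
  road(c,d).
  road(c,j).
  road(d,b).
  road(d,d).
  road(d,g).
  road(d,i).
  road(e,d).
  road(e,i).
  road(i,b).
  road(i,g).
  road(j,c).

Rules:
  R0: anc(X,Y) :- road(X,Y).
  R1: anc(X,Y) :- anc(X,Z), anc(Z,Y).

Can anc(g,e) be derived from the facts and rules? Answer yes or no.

round 1: derive anc(a,c) via R0 from road(a,c)
round 1: derive anc(a,d) via R0 from road(a,d)
round 1: derive anc(b,b) via R0 from road(b,b)
round 1: derive anc(c,a) via R0 from road(c,a)
round 1: derive anc(c,d) via R0 from road(c,d)
round 1: derive anc(c,j) via R0 from road(c,j)
round 1: derive anc(d,b) via R0 from road(d,b)
round 1: derive anc(d,d) via R0 from road(d,d)
round 1: derive anc(d,g) via R0 from road(d,g)
round 1: derive anc(d,i) via R0 from road(d,i)
round 1: derive anc(e,d) via R0 from road(e,d)
round 1: derive anc(e,i) via R0 from road(e,i)
round 1: derive anc(i,b) via R0 from road(i,b)
round 1: derive anc(i,g) via R0 from road(i,g)
round 1: derive anc(j,c) via R0 from road(j,c)
round 2: derive anc(a,a) via R1 from anc(a,c), anc(c,a)
round 2: derive anc(a,b) via R1 from anc(a,d), anc(d,b)
round 2: derive anc(a,g) via R1 from anc(a,d), anc(d,g)
round 2: derive anc(a,i) via R1 from anc(a,d), anc(d,i)
round 2: derive anc(a,j) via R1 from anc(a,c), anc(c,j)
round 2: derive anc(c,b) via R1 from anc(c,d), anc(d,b)
round 2: derive anc(c,c) via R1 from anc(c,a), anc(a,c)
round 2: derive anc(c,g) via R1 from anc(c,d), anc(d,g)
round 2: derive anc(c,i) via R1 from anc(c,d), anc(d,i)
round 2: derive anc(e,b) via R1 from anc(e,d), anc(d,b)
round 2: derive anc(e,g) via R1 from anc(e,d), anc(d,g)
round 2: derive anc(j,a) via R1 from anc(j,c), anc(c,a)
round 2: derive anc(j,d) via R1 from anc(j,c), anc(c,d)
round 2: derive anc(j,j) via R1 from anc(j,c), anc(c,j)
round 3: derive anc(j,b) via R1 from anc(j,a), anc(a,b)
round 3: derive anc(j,g) via R1 from anc(j,a), anc(a,g)
round 3: derive anc(j,i) via R1 from anc(j,a), anc(a,i)

no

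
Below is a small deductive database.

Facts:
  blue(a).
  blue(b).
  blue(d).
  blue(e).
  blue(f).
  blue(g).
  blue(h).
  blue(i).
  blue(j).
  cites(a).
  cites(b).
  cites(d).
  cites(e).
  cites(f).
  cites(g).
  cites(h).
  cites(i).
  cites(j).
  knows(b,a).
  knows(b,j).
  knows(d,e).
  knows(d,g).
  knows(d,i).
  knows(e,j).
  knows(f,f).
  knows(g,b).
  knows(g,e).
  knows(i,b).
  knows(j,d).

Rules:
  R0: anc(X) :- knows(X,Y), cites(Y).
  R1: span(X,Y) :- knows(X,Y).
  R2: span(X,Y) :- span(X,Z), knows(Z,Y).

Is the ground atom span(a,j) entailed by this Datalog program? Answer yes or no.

no

round 1: derive span(b,a) via R1 from knows(b,a)
round 1: derive span(b,j) via R1 from knows(b,j)
round 1: derive span(d,e) via R1 from knows(d,e)
round 1: derive span(d,g) via R1 from knows(d,g)
round 1: derive span(d,i) via R1 from knows(d,i)
round 1: derive span(e,j) via R1 from knows(e,j)
round 1: derive span(f,f) via R1 from knows(f,f)
round 1: derive span(g,b) via R1 from knows(g,b)
round 1: derive span(g,e) via R1 from knows(g,e)
round 1: derive span(i,b) via R1 from knows(i,b)
round 1: derive span(j,d) via R1 from knows(j,d)
round 2: derive span(b,d) via R2 from span(b,j), knows(j,d)
round 2: derive span(d,b) via R2 from span(d,g), knows(g,b)
round 2: derive span(d,j) via R2 from span(d,e), knows(e,j)
round 2: derive span(e,d) via R2 from span(e,j), knows(j,d)
round 2: derive span(g,a) via R2 from span(g,b), knows(b,a)
round 2: derive span(g,j) via R2 from span(g,b), knows(b,j)
round 2: derive span(i,a) via R2 from span(i,b), knows(b,a)
round 2: derive span(i,j) via R2 from span(i,b), knows(b,j)
round 2: derive span(j,e) via R2 from span(j,d), knows(d,e)
round 2: derive span(j,g) via R2 from span(j,d), knows(d,g)
round 2: derive span(j,i) via R2 from span(j,d), knows(d,i)
round 3: derive span(b,e) via R2 from span(b,d), knows(d,e)
round 3: derive span(b,g) via R2 from span(b,d), knows(d,g)
round 3: derive span(b,i) via R2 from span(b,d), knows(d,i)
round 3: derive span(d,a) via R2 from span(d,b), knows(b,a)
round 3: derive span(d,d) via R2 from span(d,j), knows(j,d)
round 3: derive span(e,e) via R2 from span(e,d), knows(d,e)
round 3: derive span(e,g) via R2 from span(e,d), knows(d,g)
round 3: derive span(e,i) via R2 from span(e,d), knows(d,i)
round 3: derive span(g,d) via R2 from span(g,j), knows(j,d)
round 3: derive span(i,d) via R2 from span(i,j), knows(j,d)
round 3: derive span(j,b) via R2 from span(j,g), knows(g,b)
round 3: derive span(j,j) via R2 from span(j,e), knows(e,j)
round 4: derive span(b,b) via R2 from span(b,g), knows(g,b)
round 4: derive span(e,b) via R2 from span(e,g), knows(g,b)
round 4: derive span(g,g) via R2 from span(g,d), knows(d,g)
round 4: derive span(g,i) via R2 from span(g,d), knows(d,i)
round 4: derive span(i,e) via R2 from span(i,d), knows(d,e)
round 4: derive span(i,g) via R2 from span(i,d), knows(d,g)
round 4: derive span(i,i) via R2 from span(i,d), knows(d,i)
round 4: derive span(j,a) via R2 from span(j,b), knows(b,a)
round 5: derive span(e,a) via R2 from span(e,b), knows(b,a)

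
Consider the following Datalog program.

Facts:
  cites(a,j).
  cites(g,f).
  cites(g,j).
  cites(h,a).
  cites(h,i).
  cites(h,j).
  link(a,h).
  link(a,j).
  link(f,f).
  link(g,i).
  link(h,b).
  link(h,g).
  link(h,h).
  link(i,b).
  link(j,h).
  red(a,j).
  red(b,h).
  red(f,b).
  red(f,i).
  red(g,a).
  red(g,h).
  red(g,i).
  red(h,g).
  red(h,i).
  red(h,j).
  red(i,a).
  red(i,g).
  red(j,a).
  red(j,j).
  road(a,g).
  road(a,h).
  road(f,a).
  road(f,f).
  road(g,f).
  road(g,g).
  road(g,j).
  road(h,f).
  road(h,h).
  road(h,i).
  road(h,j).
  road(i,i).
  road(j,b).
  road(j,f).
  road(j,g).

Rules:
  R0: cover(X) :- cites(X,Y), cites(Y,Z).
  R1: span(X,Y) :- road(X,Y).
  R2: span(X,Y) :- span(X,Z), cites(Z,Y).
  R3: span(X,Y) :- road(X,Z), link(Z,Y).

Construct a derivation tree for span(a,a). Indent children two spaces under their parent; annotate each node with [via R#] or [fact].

round 1: derive span(a,g) via R1 from road(a,g)
round 1: derive span(a,h) via R1 from road(a,h)
round 1: derive span(f,a) via R1 from road(f,a)
round 1: derive span(f,f) via R1 from road(f,f)
round 1: derive span(g,f) via R1 from road(g,f)
round 1: derive span(g,g) via R1 from road(g,g)
round 1: derive span(g,j) via R1 from road(g,j)
round 1: derive span(h,f) via R1 from road(h,f)
round 1: derive span(h,h) via R1 from road(h,h)
round 1: derive span(h,i) via R1 from road(h,i)
round 1: derive span(h,j) via R1 from road(h,j)
round 1: derive span(i,i) via R1 from road(i,i)
round 1: derive span(j,b) via R1 from road(j,b)
round 1: derive span(j,f) via R1 from road(j,f)
round 1: derive span(j,g) via R1 from road(j,g)
round 1: derive span(a,b) via R3 from road(a,h), link(h,b)
round 1: derive span(a,i) via R3 from road(a,g), link(g,i)
round 1: derive span(f,h) via R3 from road(f,a), link(a,h)
round 1: derive span(f,j) via R3 from road(f,a), link(a,j)
round 1: derive span(g,h) via R3 from road(g,j), link(j,h)
round 1: derive span(g,i) via R3 from road(g,g), link(g,i)
round 1: derive span(h,b) via R3 from road(h,h), link(h,b)
round 1: derive span(h,g) via R3 from road(h,h), link(h,g)
round 1: derive span(i,b) via R3 from road(i,i), link(i,b)
round 1: derive span(j,i) via R3 from road(j,g), link(g,i)
round 2: derive span(a,a) via R2 from span(a,h), cites(h,a)
round 2: derive span(a,f) via R2 from span(a,g), cites(g,f)
round 2: derive span(a,j) via R2 from span(a,g), cites(g,j)
round 2: derive span(f,i) via R2 from span(f,h), cites(h,i)
round 2: derive span(g,a) via R2 from span(g,h), cites(h,a)
round 2: derive span(h,a) via R2 from span(h,h), cites(h,a)
round 2: derive span(j,j) via R2 from span(j,g), cites(g,j)

span(a,a)  [via R2]
  span(a,h)  [via R1]
    road(a,h)  [fact]
  cites(h,a)  [fact]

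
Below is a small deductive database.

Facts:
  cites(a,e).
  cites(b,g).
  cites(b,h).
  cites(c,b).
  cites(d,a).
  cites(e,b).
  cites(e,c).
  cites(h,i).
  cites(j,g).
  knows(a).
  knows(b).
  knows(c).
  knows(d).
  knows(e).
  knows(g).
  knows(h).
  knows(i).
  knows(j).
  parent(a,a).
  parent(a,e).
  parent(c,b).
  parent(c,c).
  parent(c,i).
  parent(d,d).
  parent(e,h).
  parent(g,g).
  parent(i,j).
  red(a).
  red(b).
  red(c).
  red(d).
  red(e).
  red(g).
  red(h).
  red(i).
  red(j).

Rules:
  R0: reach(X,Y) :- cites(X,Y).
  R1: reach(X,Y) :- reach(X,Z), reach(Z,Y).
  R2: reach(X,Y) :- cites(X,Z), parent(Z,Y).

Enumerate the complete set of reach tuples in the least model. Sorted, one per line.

reach(a,b)
reach(a,c)
reach(a,e)
reach(a,g)
reach(a,h)
reach(a,i)
reach(a,j)
reach(b,g)
reach(b,h)
reach(b,i)
reach(b,j)
reach(c,b)
reach(c,g)
reach(c,h)
reach(c,i)
reach(c,j)
reach(d,a)
reach(d,b)
reach(d,c)
reach(d,e)
reach(d,g)
reach(d,h)
reach(d,i)
reach(d,j)
reach(e,b)
reach(e,c)
reach(e,g)
reach(e,h)
reach(e,i)
reach(e,j)
reach(h,g)
reach(h,i)
reach(h,j)
reach(j,g)

round 1: derive reach(a,e) via R0 from cites(a,e)
round 1: derive reach(b,g) via R0 from cites(b,g)
round 1: derive reach(b,h) via R0 from cites(b,h)
round 1: derive reach(c,b) via R0 from cites(c,b)
round 1: derive reach(d,a) via R0 from cites(d,a)
round 1: derive reach(e,b) via R0 from cites(e,b)
round 1: derive reach(e,c) via R0 from cites(e,c)
round 1: derive reach(h,i) via R0 from cites(h,i)
round 1: derive reach(j,g) via R0 from cites(j,g)
round 1: derive reach(a,h) via R2 from cites(a,e), parent(e,h)
round 1: derive reach(d,e) via R2 from cites(d,a), parent(a,e)
round 1: derive reach(e,i) via R2 from cites(e,c), parent(c,i)
round 1: derive reach(h,j) via R2 from cites(h,i), parent(i,j)
round 2: derive reach(a,b) via R1 from reach(a,e), reach(e,b)
round 2: derive reach(a,c) via R1 from reach(a,e), reach(e,c)
round 2: derive reach(a,i) via R1 from reach(a,e), reach(e,i)
round 2: derive reach(a,j) via R1 from reach(a,h), reach(h,j)
round 2: derive reach(b,i) via R1 from reach(b,h), reach(h,i)
round 2: derive reach(b,j) via R1 from reach(b,h), reach(h,j)
round 2: derive reach(c,g) via R1 from reach(c,b), reach(b,g)
round 2: derive reach(c,h) via R1 from reach(c,b), reach(b,h)
round 2: derive reach(d,b) via R1 from reach(d,e), reach(e,b)
round 2: derive reach(d,c) via R1 from reach(d,e), reach(e,c)
round 2: derive reach(d,h) via R1 from reach(d,a), reach(a,h)
round 2: derive reach(d,i) via R1 from reach(d,e), reach(e,i)
round 2: derive reach(e,g) via R1 from reach(e,b), reach(b,g)
round 2: derive reach(e,h) via R1 from reach(e,b), reach(b,h)
round 2: derive reach(h,g) via R1 from reach(h,j), reach(j,g)
round 3: derive reach(a,g) via R1 from reach(a,b), reach(b,g)
round 3: derive reach(c,i) via R1 from reach(c,b), reach(b,i)
round 3: derive reach(c,j) via R1 from reach(c,b), reach(b,j)
round 3: derive reach(d,g) via R1 from reach(d,b), reach(b,g)
round 3: derive reach(d,j) via R1 from reach(d,a), reach(a,j)
round 3: derive reach(e,j) via R1 from reach(e,b), reach(b,j)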